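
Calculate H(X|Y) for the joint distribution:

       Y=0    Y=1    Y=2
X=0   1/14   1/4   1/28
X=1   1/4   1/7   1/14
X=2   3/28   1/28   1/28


H(X|Y) = Σ_y p(y) H(X|Y=y)
  p(Y=0) = 3/7, H(X|Y=0) = 1.3844
  p(Y=1) = 3/7, H(X|Y=1) = 1.2807
  p(Y=2) = 1/7, H(X|Y=2) = 1.5000
H(X|Y) = 0.4286×1.3844 + 0.4286×1.2807 + 0.1429×1.5000 = 1.3565 bits


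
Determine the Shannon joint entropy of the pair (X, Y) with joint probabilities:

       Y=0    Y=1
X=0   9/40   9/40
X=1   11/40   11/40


H(X,Y) = -Σ p(x,y) log₂ p(x,y)
  p(0,0)=9/40: -0.2250 × log₂(0.2250) = 0.4842
  p(0,1)=9/40: -0.2250 × log₂(0.2250) = 0.4842
  p(1,0)=11/40: -0.2750 × log₂(0.2750) = 0.5122
  p(1,1)=11/40: -0.2750 × log₂(0.2750) = 0.5122
H(X,Y) = 1.9928 bits


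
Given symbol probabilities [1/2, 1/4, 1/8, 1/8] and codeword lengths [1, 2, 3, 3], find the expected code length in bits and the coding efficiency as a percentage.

Average length L = Σ p_i × l_i = 1.7500 bits
Entropy H = 1.7500 bits
Efficiency η = H/L × 100% = 100.00%


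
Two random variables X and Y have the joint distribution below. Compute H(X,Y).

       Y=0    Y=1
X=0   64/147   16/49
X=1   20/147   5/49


H(X,Y) = -Σ p(x,y) log₂ p(x,y)
  p(0,0)=64/147: -0.4354 × log₂(0.4354) = 0.5223
  p(0,1)=16/49: -0.3265 × log₂(0.3265) = 0.5273
  p(1,0)=20/147: -0.1361 × log₂(0.1361) = 0.3915
  p(1,1)=5/49: -0.1020 × log₂(0.1020) = 0.3360
H(X,Y) = 1.7771 bits


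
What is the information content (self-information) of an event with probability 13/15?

Information content I(x) = -log₂(p(x))
I = -log₂(13/15) = -log₂(0.8667)
I = 0.2065 bits


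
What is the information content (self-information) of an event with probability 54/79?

Information content I(x) = -log₂(p(x))
I = -log₂(54/79) = -log₂(0.6835)
I = 0.5489 bits


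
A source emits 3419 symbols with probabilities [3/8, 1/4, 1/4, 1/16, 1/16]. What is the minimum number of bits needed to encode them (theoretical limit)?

Entropy H = 2.0306 bits/symbol
Minimum bits = H × n = 2.0306 × 3419
= 6942.75 bits


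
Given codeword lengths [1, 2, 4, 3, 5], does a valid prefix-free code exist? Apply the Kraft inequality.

Kraft inequality: Σ 2^(-l_i) ≤ 1 for prefix-free code
Calculating: 2^(-1) + 2^(-2) + 2^(-4) + 2^(-3) + 2^(-5)
= 0.5 + 0.25 + 0.0625 + 0.125 + 0.03125
= 0.9688
Since 0.9688 ≤ 1, prefix-free code exists


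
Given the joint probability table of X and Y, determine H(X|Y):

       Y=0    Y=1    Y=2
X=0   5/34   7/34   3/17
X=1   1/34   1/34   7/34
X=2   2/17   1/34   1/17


H(X|Y) = Σ_y p(y) H(X|Y=y)
  p(Y=0) = 5/17, H(X|Y=0) = 1.3610
  p(Y=1) = 9/34, H(X|Y=1) = 0.9864
  p(Y=2) = 15/34, H(X|Y=2) = 1.4295
H(X|Y) = 0.2941×1.3610 + 0.2647×0.9864 + 0.4412×1.4295 = 1.2920 bits


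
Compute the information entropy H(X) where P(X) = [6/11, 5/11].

H(X) = -Σ p(x) log₂ p(x)
  -6/11 × log₂(6/11) = 0.4770
  -5/11 × log₂(5/11) = 0.5170
H(X) = 0.9940 bits


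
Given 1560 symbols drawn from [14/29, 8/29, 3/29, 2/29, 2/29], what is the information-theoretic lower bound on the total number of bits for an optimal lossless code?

Entropy H = 1.8905 bits/symbol
Minimum bits = H × n = 1.8905 × 1560
= 2949.13 bits


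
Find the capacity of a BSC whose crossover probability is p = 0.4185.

For BSC with error probability p:
C = 1 - H(p) where H(p) is binary entropy
H(0.4185) = -0.4185 × log₂(0.4185) - 0.5815 × log₂(0.5815)
H(p) = 0.9807
C = 1 - 0.9807 = 0.0193 bits/use


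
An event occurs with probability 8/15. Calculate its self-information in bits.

Information content I(x) = -log₂(p(x))
I = -log₂(8/15) = -log₂(0.5333)
I = 0.9069 bits


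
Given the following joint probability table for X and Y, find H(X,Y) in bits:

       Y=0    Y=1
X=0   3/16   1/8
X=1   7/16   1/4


H(X,Y) = -Σ p(x,y) log₂ p(x,y)
  p(0,0)=3/16: -0.1875 × log₂(0.1875) = 0.4528
  p(0,1)=1/8: -0.1250 × log₂(0.1250) = 0.3750
  p(1,0)=7/16: -0.4375 × log₂(0.4375) = 0.5218
  p(1,1)=1/4: -0.2500 × log₂(0.2500) = 0.5000
H(X,Y) = 1.8496 bits


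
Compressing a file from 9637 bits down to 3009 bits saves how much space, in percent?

Space savings = (1 - Compressed/Original) × 100%
= (1 - 3009/9637) × 100%
= 68.78%


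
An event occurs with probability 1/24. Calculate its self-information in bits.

Information content I(x) = -log₂(p(x))
I = -log₂(1/24) = -log₂(0.0417)
I = 4.5850 bits


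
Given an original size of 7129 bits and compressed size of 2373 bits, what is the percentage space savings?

Space savings = (1 - Compressed/Original) × 100%
= (1 - 2373/7129) × 100%
= 66.71%


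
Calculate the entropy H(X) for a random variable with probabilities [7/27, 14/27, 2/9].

H(X) = -Σ p(x) log₂ p(x)
  -7/27 × log₂(7/27) = 0.5049
  -14/27 × log₂(14/27) = 0.4913
  -2/9 × log₂(2/9) = 0.4822
H(X) = 1.4784 bits


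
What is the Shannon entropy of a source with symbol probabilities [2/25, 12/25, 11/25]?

H(X) = -Σ p(x) log₂ p(x)
  -2/25 × log₂(2/25) = 0.2915
  -12/25 × log₂(12/25) = 0.5083
  -11/25 × log₂(11/25) = 0.5211
H(X) = 1.3209 bits


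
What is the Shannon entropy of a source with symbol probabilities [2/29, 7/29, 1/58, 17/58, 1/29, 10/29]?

H(X) = -Σ p(x) log₂ p(x)
  -2/29 × log₂(2/29) = 0.2661
  -7/29 × log₂(7/29) = 0.4950
  -1/58 × log₂(1/58) = 0.1010
  -17/58 × log₂(17/58) = 0.5189
  -1/29 × log₂(1/29) = 0.1675
  -10/29 × log₂(10/29) = 0.5297
H(X) = 2.0782 bits


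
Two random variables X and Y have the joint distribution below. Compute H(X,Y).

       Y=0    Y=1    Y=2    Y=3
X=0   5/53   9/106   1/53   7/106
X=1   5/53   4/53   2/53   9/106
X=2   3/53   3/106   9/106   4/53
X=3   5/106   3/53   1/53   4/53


H(X,Y) = -Σ p(x,y) log₂ p(x,y)
  p(0,0)=5/53: -0.0943 × log₂(0.0943) = 0.3213
  p(0,1)=9/106: -0.0849 × log₂(0.0849) = 0.3021
  p(0,2)=1/53: -0.0189 × log₂(0.0189) = 0.1081
  p(0,3)=7/106: -0.0660 × log₂(0.0660) = 0.2589
  p(1,0)=5/53: -0.0943 × log₂(0.0943) = 0.3213
  p(1,1)=4/53: -0.0755 × log₂(0.0755) = 0.2814
  p(1,2)=2/53: -0.0377 × log₂(0.0377) = 0.1784
  p(1,3)=9/106: -0.0849 × log₂(0.0849) = 0.3021
  p(2,0)=3/53: -0.0566 × log₂(0.0566) = 0.2345
  p(2,1)=3/106: -0.0283 × log₂(0.0283) = 0.1456
  p(2,2)=9/106: -0.0849 × log₂(0.0849) = 0.3021
  p(2,3)=4/53: -0.0755 × log₂(0.0755) = 0.2814
  p(3,0)=5/106: -0.0472 × log₂(0.0472) = 0.2078
  p(3,1)=3/53: -0.0566 × log₂(0.0566) = 0.2345
  p(3,2)=1/53: -0.0189 × log₂(0.0189) = 0.1081
  p(3,3)=4/53: -0.0755 × log₂(0.0755) = 0.2814
H(X,Y) = 3.8688 bits


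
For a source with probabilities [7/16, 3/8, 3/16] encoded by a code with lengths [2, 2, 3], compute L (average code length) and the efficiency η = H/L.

Average length L = Σ p_i × l_i = 2.1875 bits
Entropy H = 1.5052 bits
Efficiency η = H/L × 100% = 68.81%


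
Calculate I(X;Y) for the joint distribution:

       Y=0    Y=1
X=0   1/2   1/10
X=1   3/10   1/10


H(X) = 0.9710, H(Y) = 0.7219, H(X,Y) = 1.6855
I(X;Y) = H(X) + H(Y) - H(X,Y) = 0.0074 bits


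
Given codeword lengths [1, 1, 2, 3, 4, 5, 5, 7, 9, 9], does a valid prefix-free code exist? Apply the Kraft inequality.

Kraft inequality: Σ 2^(-l_i) ≤ 1 for prefix-free code
Calculating: 2^(-1) + 2^(-1) + 2^(-2) + 2^(-3) + 2^(-4) + 2^(-5) + 2^(-5) + 2^(-7) + 2^(-9) + 2^(-9)
= 0.5 + 0.5 + 0.25 + 0.125 + 0.0625 + 0.03125 + 0.03125 + 0.0078125 + 0.001953125 + 0.001953125
= 1.5117
Since 1.5117 > 1, prefix-free code does not exist


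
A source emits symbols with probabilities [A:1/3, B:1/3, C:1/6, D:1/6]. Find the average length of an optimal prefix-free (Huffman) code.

Huffman tree construction:
Combine smallest probabilities repeatedly
Resulting codes:
  A: 10 (length 2)
  B: 11 (length 2)
  C: 00 (length 2)
  D: 01 (length 2)
Average length = Σ p(s) × length(s) = 2.0000 bits


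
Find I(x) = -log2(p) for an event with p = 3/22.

Information content I(x) = -log₂(p(x))
I = -log₂(3/22) = -log₂(0.1364)
I = 2.8745 bits


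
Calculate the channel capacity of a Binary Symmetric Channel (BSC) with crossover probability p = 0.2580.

For BSC with error probability p:
C = 1 - H(p) where H(p) is binary entropy
H(0.2580) = -0.2580 × log₂(0.2580) - 0.7420 × log₂(0.7420)
H(p) = 0.8237
C = 1 - 0.8237 = 0.1763 bits/use


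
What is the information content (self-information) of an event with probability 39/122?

Information content I(x) = -log₂(p(x))
I = -log₂(39/122) = -log₂(0.3197)
I = 1.6453 bits


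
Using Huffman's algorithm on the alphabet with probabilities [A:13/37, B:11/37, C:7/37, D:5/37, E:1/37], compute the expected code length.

Huffman tree construction:
Combine smallest probabilities repeatedly
Resulting codes:
  A: 11 (length 2)
  B: 10 (length 2)
  C: 01 (length 2)
  D: 001 (length 3)
  E: 000 (length 3)
Average length = Σ p(s) × length(s) = 2.1622 bits


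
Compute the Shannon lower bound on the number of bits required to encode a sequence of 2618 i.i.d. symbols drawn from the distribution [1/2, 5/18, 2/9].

Entropy H = 1.4955 bits/symbol
Minimum bits = H × n = 1.4955 × 2618
= 3915.32 bits


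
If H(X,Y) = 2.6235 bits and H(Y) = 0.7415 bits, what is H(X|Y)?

Chain rule: H(X,Y) = H(X|Y) + H(Y)
H(X|Y) = H(X,Y) - H(Y) = 2.6235 - 0.7415 = 1.882 bits


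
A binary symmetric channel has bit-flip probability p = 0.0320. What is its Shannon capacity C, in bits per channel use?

For BSC with error probability p:
C = 1 - H(p) where H(p) is binary entropy
H(0.0320) = -0.0320 × log₂(0.0320) - 0.9680 × log₂(0.9680)
H(p) = 0.2043
C = 1 - 0.2043 = 0.7957 bits/use


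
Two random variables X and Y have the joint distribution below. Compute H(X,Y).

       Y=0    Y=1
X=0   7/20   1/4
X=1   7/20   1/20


H(X,Y) = -Σ p(x,y) log₂ p(x,y)
  p(0,0)=7/20: -0.3500 × log₂(0.3500) = 0.5301
  p(0,1)=1/4: -0.2500 × log₂(0.2500) = 0.5000
  p(1,0)=7/20: -0.3500 × log₂(0.3500) = 0.5301
  p(1,1)=1/20: -0.0500 × log₂(0.0500) = 0.2161
H(X,Y) = 1.7763 bits


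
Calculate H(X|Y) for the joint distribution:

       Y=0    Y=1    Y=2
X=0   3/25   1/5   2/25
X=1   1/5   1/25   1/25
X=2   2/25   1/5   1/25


H(X|Y) = Σ_y p(y) H(X|Y=y)
  p(Y=0) = 2/5, H(X|Y=0) = 1.4855
  p(Y=1) = 11/25, H(X|Y=1) = 1.3486
  p(Y=2) = 4/25, H(X|Y=2) = 1.5000
H(X|Y) = 0.4000×1.4855 + 0.4400×1.3486 + 0.1600×1.5000 = 1.4276 bits


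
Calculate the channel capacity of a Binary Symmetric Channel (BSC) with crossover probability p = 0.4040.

For BSC with error probability p:
C = 1 - H(p) where H(p) is binary entropy
H(0.4040) = -0.4040 × log₂(0.4040) - 0.5960 × log₂(0.5960)
H(p) = 0.9732
C = 1 - 0.9732 = 0.0268 bits/use


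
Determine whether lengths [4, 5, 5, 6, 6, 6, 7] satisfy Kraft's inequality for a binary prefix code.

Kraft inequality: Σ 2^(-l_i) ≤ 1 for prefix-free code
Calculating: 2^(-4) + 2^(-5) + 2^(-5) + 2^(-6) + 2^(-6) + 2^(-6) + 2^(-7)
= 0.0625 + 0.03125 + 0.03125 + 0.015625 + 0.015625 + 0.015625 + 0.0078125
= 0.1797
Since 0.1797 ≤ 1, prefix-free code exists


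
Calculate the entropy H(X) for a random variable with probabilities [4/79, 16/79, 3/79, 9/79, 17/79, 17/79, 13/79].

H(X) = -Σ p(x) log₂ p(x)
  -4/79 × log₂(4/79) = 0.2179
  -16/79 × log₂(16/79) = 0.4666
  -3/79 × log₂(3/79) = 0.1792
  -9/79 × log₂(9/79) = 0.3570
  -17/79 × log₂(17/79) = 0.4769
  -17/79 × log₂(17/79) = 0.4769
  -13/79 × log₂(13/79) = 0.4284
H(X) = 2.6030 bits


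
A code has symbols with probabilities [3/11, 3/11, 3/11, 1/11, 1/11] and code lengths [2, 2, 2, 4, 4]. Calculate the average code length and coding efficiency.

Average length L = Σ p_i × l_i = 2.3636 bits
Entropy H = 2.1626 bits
Efficiency η = H/L × 100% = 91.50%


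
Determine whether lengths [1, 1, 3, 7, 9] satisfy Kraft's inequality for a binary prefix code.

Kraft inequality: Σ 2^(-l_i) ≤ 1 for prefix-free code
Calculating: 2^(-1) + 2^(-1) + 2^(-3) + 2^(-7) + 2^(-9)
= 0.5 + 0.5 + 0.125 + 0.0078125 + 0.001953125
= 1.1348
Since 1.1348 > 1, prefix-free code does not exist


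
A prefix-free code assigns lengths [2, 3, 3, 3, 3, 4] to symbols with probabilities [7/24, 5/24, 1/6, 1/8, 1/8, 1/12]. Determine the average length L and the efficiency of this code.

Average length L = Σ p_i × l_i = 2.7917 bits
Entropy H = 2.4695 bits
Efficiency η = H/L × 100% = 88.46%


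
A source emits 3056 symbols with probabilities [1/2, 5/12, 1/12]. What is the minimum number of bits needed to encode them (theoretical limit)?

Entropy H = 1.3250 bits/symbol
Minimum bits = H × n = 1.3250 × 3056
= 4049.23 bits


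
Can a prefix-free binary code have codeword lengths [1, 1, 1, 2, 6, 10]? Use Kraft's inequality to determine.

Kraft inequality: Σ 2^(-l_i) ≤ 1 for prefix-free code
Calculating: 2^(-1) + 2^(-1) + 2^(-1) + 2^(-2) + 2^(-6) + 2^(-10)
= 0.5 + 0.5 + 0.5 + 0.25 + 0.015625 + 0.0009765625
= 1.7666
Since 1.7666 > 1, prefix-free code does not exist


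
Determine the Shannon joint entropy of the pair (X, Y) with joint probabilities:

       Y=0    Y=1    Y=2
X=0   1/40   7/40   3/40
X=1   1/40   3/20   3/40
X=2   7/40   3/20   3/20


H(X,Y) = -Σ p(x,y) log₂ p(x,y)
  p(0,0)=1/40: -0.0250 × log₂(0.0250) = 0.1330
  p(0,1)=7/40: -0.1750 × log₂(0.1750) = 0.4401
  p(0,2)=3/40: -0.0750 × log₂(0.0750) = 0.2803
  p(1,0)=1/40: -0.0250 × log₂(0.0250) = 0.1330
  p(1,1)=3/20: -0.1500 × log₂(0.1500) = 0.4105
  p(1,2)=3/40: -0.0750 × log₂(0.0750) = 0.2803
  p(2,0)=7/40: -0.1750 × log₂(0.1750) = 0.4401
  p(2,1)=3/20: -0.1500 × log₂(0.1500) = 0.4105
  p(2,2)=3/20: -0.1500 × log₂(0.1500) = 0.4105
H(X,Y) = 2.9384 bits


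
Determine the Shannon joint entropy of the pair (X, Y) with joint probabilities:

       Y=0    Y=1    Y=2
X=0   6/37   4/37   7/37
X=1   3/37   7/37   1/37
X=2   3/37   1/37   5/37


H(X,Y) = -Σ p(x,y) log₂ p(x,y)
  p(0,0)=6/37: -0.1622 × log₂(0.1622) = 0.4256
  p(0,1)=4/37: -0.1081 × log₂(0.1081) = 0.3470
  p(0,2)=7/37: -0.1892 × log₂(0.1892) = 0.4545
  p(1,0)=3/37: -0.0811 × log₂(0.0811) = 0.2939
  p(1,1)=7/37: -0.1892 × log₂(0.1892) = 0.4545
  p(1,2)=1/37: -0.0270 × log₂(0.0270) = 0.1408
  p(2,0)=3/37: -0.0811 × log₂(0.0811) = 0.2939
  p(2,1)=1/37: -0.0270 × log₂(0.0270) = 0.1408
  p(2,2)=5/37: -0.1351 × log₂(0.1351) = 0.3902
H(X,Y) = 2.9410 bits


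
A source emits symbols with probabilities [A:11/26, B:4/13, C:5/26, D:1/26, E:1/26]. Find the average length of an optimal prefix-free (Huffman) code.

Huffman tree construction:
Combine smallest probabilities repeatedly
Resulting codes:
  A: 0 (length 1)
  B: 11 (length 2)
  C: 101 (length 3)
  D: 1000 (length 4)
  E: 1001 (length 4)
Average length = Σ p(s) × length(s) = 1.9231 bits


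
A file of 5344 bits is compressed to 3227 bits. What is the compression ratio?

Compression ratio = Original / Compressed
= 5344 / 3227 = 1.66:1


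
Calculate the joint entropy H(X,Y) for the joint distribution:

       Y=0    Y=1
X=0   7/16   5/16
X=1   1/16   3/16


H(X,Y) = -Σ p(x,y) log₂ p(x,y)
  p(0,0)=7/16: -0.4375 × log₂(0.4375) = 0.5218
  p(0,1)=5/16: -0.3125 × log₂(0.3125) = 0.5244
  p(1,0)=1/16: -0.0625 × log₂(0.0625) = 0.2500
  p(1,1)=3/16: -0.1875 × log₂(0.1875) = 0.4528
H(X,Y) = 1.7490 bits


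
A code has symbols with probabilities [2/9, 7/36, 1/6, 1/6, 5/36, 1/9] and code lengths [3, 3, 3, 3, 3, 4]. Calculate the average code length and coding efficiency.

Average length L = Σ p_i × l_i = 3.1111 bits
Entropy H = 2.5510 bits
Efficiency η = H/L × 100% = 82.00%


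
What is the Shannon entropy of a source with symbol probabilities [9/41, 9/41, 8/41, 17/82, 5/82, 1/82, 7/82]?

H(X) = -Σ p(x) log₂ p(x)
  -9/41 × log₂(9/41) = 0.4802
  -9/41 × log₂(9/41) = 0.4802
  -8/41 × log₂(8/41) = 0.4600
  -17/82 × log₂(17/82) = 0.4706
  -5/82 × log₂(5/82) = 0.2461
  -1/82 × log₂(1/82) = 0.0775
  -7/82 × log₂(7/82) = 0.3031
H(X) = 2.5177 bits


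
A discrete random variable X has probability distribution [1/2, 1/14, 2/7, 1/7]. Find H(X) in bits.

H(X) = -Σ p(x) log₂ p(x)
  -1/2 × log₂(1/2) = 0.5000
  -1/14 × log₂(1/14) = 0.2720
  -2/7 × log₂(2/7) = 0.5164
  -1/7 × log₂(1/7) = 0.4011
H(X) = 1.6894 bits


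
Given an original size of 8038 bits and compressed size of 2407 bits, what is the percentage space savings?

Space savings = (1 - Compressed/Original) × 100%
= (1 - 2407/8038) × 100%
= 70.05%


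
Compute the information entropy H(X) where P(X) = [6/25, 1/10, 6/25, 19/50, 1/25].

H(X) = -Σ p(x) log₂ p(x)
  -6/25 × log₂(6/25) = 0.4941
  -1/10 × log₂(1/10) = 0.3322
  -6/25 × log₂(6/25) = 0.4941
  -19/50 × log₂(19/50) = 0.5305
  -1/25 × log₂(1/25) = 0.1858
H(X) = 2.0367 bits


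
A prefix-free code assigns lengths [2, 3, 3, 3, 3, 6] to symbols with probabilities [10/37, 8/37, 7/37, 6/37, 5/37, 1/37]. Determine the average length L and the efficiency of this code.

Average length L = Σ p_i × l_i = 2.8108 bits
Entropy H = 2.3989 bits
Efficiency η = H/L × 100% = 85.35%


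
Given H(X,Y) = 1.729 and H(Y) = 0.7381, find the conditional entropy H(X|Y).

Chain rule: H(X,Y) = H(X|Y) + H(Y)
H(X|Y) = H(X,Y) - H(Y) = 1.729 - 0.7381 = 0.9909 bits


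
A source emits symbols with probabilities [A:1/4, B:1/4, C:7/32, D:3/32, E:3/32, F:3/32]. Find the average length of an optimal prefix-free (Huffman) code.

Huffman tree construction:
Combine smallest probabilities repeatedly
Resulting codes:
  A: 01 (length 2)
  B: 10 (length 2)
  C: 00 (length 2)
  D: 1110 (length 4)
  E: 1111 (length 4)
  F: 110 (length 3)
Average length = Σ p(s) × length(s) = 2.4688 bits


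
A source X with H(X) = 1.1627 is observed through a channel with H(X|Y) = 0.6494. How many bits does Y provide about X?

I(X;Y) = H(X) - H(X|Y)
I(X;Y) = 1.1627 - 0.6494 = 0.5133 bits


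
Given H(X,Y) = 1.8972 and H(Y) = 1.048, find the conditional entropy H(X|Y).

Chain rule: H(X,Y) = H(X|Y) + H(Y)
H(X|Y) = H(X,Y) - H(Y) = 1.8972 - 1.048 = 0.8492 bits


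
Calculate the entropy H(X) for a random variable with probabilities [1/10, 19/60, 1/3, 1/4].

H(X) = -Σ p(x) log₂ p(x)
  -1/10 × log₂(1/10) = 0.3322
  -19/60 × log₂(19/60) = 0.5253
  -1/3 × log₂(1/3) = 0.5283
  -1/4 × log₂(1/4) = 0.5000
H(X) = 1.8859 bits


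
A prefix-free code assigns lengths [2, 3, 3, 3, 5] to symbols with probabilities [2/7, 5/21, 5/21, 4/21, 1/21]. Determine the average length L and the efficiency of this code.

Average length L = Σ p_i × l_i = 2.8095 bits
Entropy H = 2.1671 bits
Efficiency η = H/L × 100% = 77.13%


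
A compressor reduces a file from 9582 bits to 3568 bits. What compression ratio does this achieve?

Compression ratio = Original / Compressed
= 9582 / 3568 = 2.69:1


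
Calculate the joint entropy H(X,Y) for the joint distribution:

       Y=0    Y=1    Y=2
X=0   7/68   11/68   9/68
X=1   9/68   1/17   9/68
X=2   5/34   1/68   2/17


H(X,Y) = -Σ p(x,y) log₂ p(x,y)
  p(0,0)=7/68: -0.1029 × log₂(0.1029) = 0.3377
  p(0,1)=11/68: -0.1618 × log₂(0.1618) = 0.4251
  p(0,2)=9/68: -0.1324 × log₂(0.1324) = 0.3861
  p(1,0)=9/68: -0.1324 × log₂(0.1324) = 0.3861
  p(1,1)=1/17: -0.0588 × log₂(0.0588) = 0.2404
  p(1,2)=9/68: -0.1324 × log₂(0.1324) = 0.3861
  p(2,0)=5/34: -0.1471 × log₂(0.1471) = 0.4067
  p(2,1)=1/68: -0.0147 × log₂(0.0147) = 0.0895
  p(2,2)=2/17: -0.1176 × log₂(0.1176) = 0.3632
H(X,Y) = 3.0211 bits


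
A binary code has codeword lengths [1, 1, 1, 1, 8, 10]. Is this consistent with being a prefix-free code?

Kraft inequality: Σ 2^(-l_i) ≤ 1 for prefix-free code
Calculating: 2^(-1) + 2^(-1) + 2^(-1) + 2^(-1) + 2^(-8) + 2^(-10)
= 0.5 + 0.5 + 0.5 + 0.5 + 0.00390625 + 0.0009765625
= 2.0049
Since 2.0049 > 1, prefix-free code does not exist


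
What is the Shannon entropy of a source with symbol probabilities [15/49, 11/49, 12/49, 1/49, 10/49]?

H(X) = -Σ p(x) log₂ p(x)
  -15/49 × log₂(15/49) = 0.5228
  -11/49 × log₂(11/49) = 0.4838
  -12/49 × log₂(12/49) = 0.4971
  -1/49 × log₂(1/49) = 0.1146
  -10/49 × log₂(10/49) = 0.4679
H(X) = 2.0862 bits


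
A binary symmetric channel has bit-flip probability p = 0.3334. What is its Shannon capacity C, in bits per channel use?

For BSC with error probability p:
C = 1 - H(p) where H(p) is binary entropy
H(0.3334) = -0.3334 × log₂(0.3334) - 0.6666 × log₂(0.6666)
H(p) = 0.9184
C = 1 - 0.9184 = 0.0816 bits/use


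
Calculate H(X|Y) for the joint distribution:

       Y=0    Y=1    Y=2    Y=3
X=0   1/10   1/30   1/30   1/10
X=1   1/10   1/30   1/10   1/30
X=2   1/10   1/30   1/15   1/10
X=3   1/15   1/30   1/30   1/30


H(X|Y) = Σ_y p(y) H(X|Y=y)
  p(Y=0) = 11/30, H(X|Y=0) = 1.9808
  p(Y=1) = 2/15, H(X|Y=1) = 2.0000
  p(Y=2) = 7/30, H(X|Y=2) = 1.8424
  p(Y=3) = 4/15, H(X|Y=3) = 1.8113
H(X|Y) = 0.3667×1.9808 + 0.1333×2.0000 + 0.2333×1.8424 + 0.2667×1.8113 = 1.9059 bits


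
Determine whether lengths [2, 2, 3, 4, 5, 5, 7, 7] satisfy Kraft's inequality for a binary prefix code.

Kraft inequality: Σ 2^(-l_i) ≤ 1 for prefix-free code
Calculating: 2^(-2) + 2^(-2) + 2^(-3) + 2^(-4) + 2^(-5) + 2^(-5) + 2^(-7) + 2^(-7)
= 0.25 + 0.25 + 0.125 + 0.0625 + 0.03125 + 0.03125 + 0.0078125 + 0.0078125
= 0.7656
Since 0.7656 ≤ 1, prefix-free code exists


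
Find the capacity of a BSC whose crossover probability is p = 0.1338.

For BSC with error probability p:
C = 1 - H(p) where H(p) is binary entropy
H(0.1338) = -0.1338 × log₂(0.1338) - 0.8662 × log₂(0.8662)
H(p) = 0.5678
C = 1 - 0.5678 = 0.4322 bits/use


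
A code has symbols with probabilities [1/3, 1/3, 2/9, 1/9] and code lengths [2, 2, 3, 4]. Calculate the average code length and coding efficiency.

Average length L = Σ p_i × l_i = 2.4444 bits
Entropy H = 1.8911 bits
Efficiency η = H/L × 100% = 77.36%


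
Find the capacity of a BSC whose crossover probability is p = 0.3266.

For BSC with error probability p:
C = 1 - H(p) where H(p) is binary entropy
H(0.3266) = -0.3266 × log₂(0.3266) - 0.6734 × log₂(0.6734)
H(p) = 0.9114
C = 1 - 0.9114 = 0.0886 bits/use


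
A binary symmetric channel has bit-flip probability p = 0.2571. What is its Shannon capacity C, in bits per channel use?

For BSC with error probability p:
C = 1 - H(p) where H(p) is binary entropy
H(0.2571) = -0.2571 × log₂(0.2571) - 0.7429 × log₂(0.7429)
H(p) = 0.8223
C = 1 - 0.8223 = 0.1777 bits/use


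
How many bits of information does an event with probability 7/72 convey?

Information content I(x) = -log₂(p(x))
I = -log₂(7/72) = -log₂(0.0972)
I = 3.3626 bits


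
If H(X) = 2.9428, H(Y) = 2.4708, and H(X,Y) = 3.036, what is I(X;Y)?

I(X;Y) = H(X) + H(Y) - H(X,Y)
I(X;Y) = 2.9428 + 2.4708 - 3.036 = 2.3776 bits


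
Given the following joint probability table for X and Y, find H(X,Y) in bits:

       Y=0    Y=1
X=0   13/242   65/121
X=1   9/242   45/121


H(X,Y) = -Σ p(x,y) log₂ p(x,y)
  p(0,0)=13/242: -0.0537 × log₂(0.0537) = 0.2266
  p(0,1)=65/121: -0.5372 × log₂(0.5372) = 0.4816
  p(1,0)=9/242: -0.0372 × log₂(0.0372) = 0.1766
  p(1,1)=45/121: -0.3719 × log₂(0.3719) = 0.5307
H(X,Y) = 1.4155 bits


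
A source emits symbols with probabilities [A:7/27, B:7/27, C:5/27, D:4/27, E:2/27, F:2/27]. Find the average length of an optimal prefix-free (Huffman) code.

Huffman tree construction:
Combine smallest probabilities repeatedly
Resulting codes:
  A: 01 (length 2)
  B: 10 (length 2)
  C: 00 (length 2)
  D: 110 (length 3)
  E: 1110 (length 4)
  F: 1111 (length 4)
Average length = Σ p(s) × length(s) = 2.4444 bits


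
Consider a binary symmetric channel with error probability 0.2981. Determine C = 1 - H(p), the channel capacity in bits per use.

For BSC with error probability p:
C = 1 - H(p) where H(p) is binary entropy
H(0.2981) = -0.2981 × log₂(0.2981) - 0.7019 × log₂(0.7019)
H(p) = 0.8790
C = 1 - 0.8790 = 0.1210 bits/use


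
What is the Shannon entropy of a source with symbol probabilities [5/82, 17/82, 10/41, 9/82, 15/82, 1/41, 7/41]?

H(X) = -Σ p(x) log₂ p(x)
  -5/82 × log₂(5/82) = 0.2461
  -17/82 × log₂(17/82) = 0.4706
  -10/41 × log₂(10/41) = 0.4965
  -9/82 × log₂(9/82) = 0.3499
  -15/82 × log₂(15/82) = 0.4483
  -1/41 × log₂(1/41) = 0.1307
  -7/41 × log₂(7/41) = 0.4354
H(X) = 2.5774 bits


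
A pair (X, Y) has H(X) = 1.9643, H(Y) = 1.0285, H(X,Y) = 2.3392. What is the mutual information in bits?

I(X;Y) = H(X) + H(Y) - H(X,Y)
I(X;Y) = 1.9643 + 1.0285 - 2.3392 = 0.6536 bits


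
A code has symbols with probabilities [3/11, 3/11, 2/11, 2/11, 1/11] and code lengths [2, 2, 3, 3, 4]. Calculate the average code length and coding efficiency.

Average length L = Σ p_i × l_i = 2.5455 bits
Entropy H = 2.2313 bits
Efficiency η = H/L × 100% = 87.66%


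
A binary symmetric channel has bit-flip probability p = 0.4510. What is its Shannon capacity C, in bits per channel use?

For BSC with error probability p:
C = 1 - H(p) where H(p) is binary entropy
H(0.4510) = -0.4510 × log₂(0.4510) - 0.5490 × log₂(0.5490)
H(p) = 0.9931
C = 1 - 0.9931 = 0.0069 bits/use


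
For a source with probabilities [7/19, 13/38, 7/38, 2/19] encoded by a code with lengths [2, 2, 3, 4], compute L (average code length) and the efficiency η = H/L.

Average length L = Σ p_i × l_i = 2.3947 bits
Entropy H = 1.8516 bits
Efficiency η = H/L × 100% = 77.32%


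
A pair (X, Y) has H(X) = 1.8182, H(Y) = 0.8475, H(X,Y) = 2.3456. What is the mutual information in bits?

I(X;Y) = H(X) + H(Y) - H(X,Y)
I(X;Y) = 1.8182 + 0.8475 - 2.3456 = 0.3201 bits


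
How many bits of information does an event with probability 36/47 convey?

Information content I(x) = -log₂(p(x))
I = -log₂(36/47) = -log₂(0.7660)
I = 0.3847 bits


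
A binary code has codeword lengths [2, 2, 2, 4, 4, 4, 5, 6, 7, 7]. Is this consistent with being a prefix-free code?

Kraft inequality: Σ 2^(-l_i) ≤ 1 for prefix-free code
Calculating: 2^(-2) + 2^(-2) + 2^(-2) + 2^(-4) + 2^(-4) + 2^(-4) + 2^(-5) + 2^(-6) + 2^(-7) + 2^(-7)
= 0.25 + 0.25 + 0.25 + 0.0625 + 0.0625 + 0.0625 + 0.03125 + 0.015625 + 0.0078125 + 0.0078125
= 1.0000
Since 1.0000 ≤ 1, prefix-free code exists


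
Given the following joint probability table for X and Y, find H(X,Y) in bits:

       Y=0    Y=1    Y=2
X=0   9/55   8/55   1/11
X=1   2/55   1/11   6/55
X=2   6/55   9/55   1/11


H(X,Y) = -Σ p(x,y) log₂ p(x,y)
  p(0,0)=9/55: -0.1636 × log₂(0.1636) = 0.4273
  p(0,1)=8/55: -0.1455 × log₂(0.1455) = 0.4046
  p(0,2)=1/11: -0.0909 × log₂(0.0909) = 0.3145
  p(1,0)=2/55: -0.0364 × log₂(0.0364) = 0.1739
  p(1,1)=1/11: -0.0909 × log₂(0.0909) = 0.3145
  p(1,2)=6/55: -0.1091 × log₂(0.1091) = 0.3487
  p(2,0)=6/55: -0.1091 × log₂(0.1091) = 0.3487
  p(2,1)=9/55: -0.1636 × log₂(0.1636) = 0.4273
  p(2,2)=1/11: -0.0909 × log₂(0.0909) = 0.3145
H(X,Y) = 3.0740 bits


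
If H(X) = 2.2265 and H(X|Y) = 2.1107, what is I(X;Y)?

I(X;Y) = H(X) - H(X|Y)
I(X;Y) = 2.2265 - 2.1107 = 0.1158 bits


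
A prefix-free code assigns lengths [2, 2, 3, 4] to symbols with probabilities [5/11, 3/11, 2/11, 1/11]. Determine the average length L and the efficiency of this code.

Average length L = Σ p_i × l_i = 2.3636 bits
Entropy H = 1.7899 bits
Efficiency η = H/L × 100% = 75.73%


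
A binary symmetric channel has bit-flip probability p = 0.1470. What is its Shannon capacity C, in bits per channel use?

For BSC with error probability p:
C = 1 - H(p) where H(p) is binary entropy
H(0.1470) = -0.1470 × log₂(0.1470) - 0.8530 × log₂(0.8530)
H(p) = 0.6023
C = 1 - 0.6023 = 0.3977 bits/use


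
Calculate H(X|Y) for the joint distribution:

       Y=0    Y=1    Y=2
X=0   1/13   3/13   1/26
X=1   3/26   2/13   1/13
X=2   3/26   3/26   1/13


H(X|Y) = Σ_y p(y) H(X|Y=y)
  p(Y=0) = 4/13, H(X|Y=0) = 1.5613
  p(Y=1) = 1/2, H(X|Y=1) = 1.5262
  p(Y=2) = 5/26, H(X|Y=2) = 1.5219
H(X|Y) = 0.3077×1.5613 + 0.5000×1.5262 + 0.1923×1.5219 = 1.5362 bits


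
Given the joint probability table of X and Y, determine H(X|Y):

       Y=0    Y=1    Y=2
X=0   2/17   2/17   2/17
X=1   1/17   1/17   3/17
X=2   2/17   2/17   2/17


H(X|Y) = Σ_y p(y) H(X|Y=y)
  p(Y=0) = 5/17, H(X|Y=0) = 1.5219
  p(Y=1) = 5/17, H(X|Y=1) = 1.5219
  p(Y=2) = 7/17, H(X|Y=2) = 1.5567
H(X|Y) = 0.2941×1.5219 + 0.2941×1.5219 + 0.4118×1.5567 = 1.5362 bits


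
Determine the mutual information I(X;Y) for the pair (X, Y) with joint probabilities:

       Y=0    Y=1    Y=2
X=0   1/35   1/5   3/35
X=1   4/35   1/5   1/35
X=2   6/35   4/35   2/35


H(X) = 1.5838, H(Y) = 1.4544, H(X,Y) = 2.9131
I(X;Y) = H(X) + H(Y) - H(X,Y) = 0.1251 bits


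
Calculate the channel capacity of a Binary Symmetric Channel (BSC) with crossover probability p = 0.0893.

For BSC with error probability p:
C = 1 - H(p) where H(p) is binary entropy
H(0.0893) = -0.0893 × log₂(0.0893) - 0.9107 × log₂(0.9107)
H(p) = 0.4341
C = 1 - 0.4341 = 0.5659 bits/use


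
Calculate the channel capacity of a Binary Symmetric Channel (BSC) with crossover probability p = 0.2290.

For BSC with error probability p:
C = 1 - H(p) where H(p) is binary entropy
H(0.2290) = -0.2290 × log₂(0.2290) - 0.7710 × log₂(0.7710)
H(p) = 0.7763
C = 1 - 0.7763 = 0.2237 bits/use


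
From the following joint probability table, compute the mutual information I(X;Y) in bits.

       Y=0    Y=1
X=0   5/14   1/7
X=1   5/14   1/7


H(X) = 1.0000, H(Y) = 0.8631, H(X,Y) = 1.8631
I(X;Y) = H(X) + H(Y) - H(X,Y) = 0.0000 bits


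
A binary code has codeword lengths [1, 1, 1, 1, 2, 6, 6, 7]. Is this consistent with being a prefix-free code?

Kraft inequality: Σ 2^(-l_i) ≤ 1 for prefix-free code
Calculating: 2^(-1) + 2^(-1) + 2^(-1) + 2^(-1) + 2^(-2) + 2^(-6) + 2^(-6) + 2^(-7)
= 0.5 + 0.5 + 0.5 + 0.5 + 0.25 + 0.015625 + 0.015625 + 0.0078125
= 2.2891
Since 2.2891 > 1, prefix-free code does not exist


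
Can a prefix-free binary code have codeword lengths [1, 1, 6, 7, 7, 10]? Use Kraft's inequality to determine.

Kraft inequality: Σ 2^(-l_i) ≤ 1 for prefix-free code
Calculating: 2^(-1) + 2^(-1) + 2^(-6) + 2^(-7) + 2^(-7) + 2^(-10)
= 0.5 + 0.5 + 0.015625 + 0.0078125 + 0.0078125 + 0.0009765625
= 1.0322
Since 1.0322 > 1, prefix-free code does not exist


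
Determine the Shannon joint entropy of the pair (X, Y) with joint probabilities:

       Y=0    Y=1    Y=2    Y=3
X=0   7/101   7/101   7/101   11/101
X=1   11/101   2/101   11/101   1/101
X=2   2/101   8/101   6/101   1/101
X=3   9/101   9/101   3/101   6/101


H(X,Y) = -Σ p(x,y) log₂ p(x,y)
  p(0,0)=7/101: -0.0693 × log₂(0.0693) = 0.2669
  p(0,1)=7/101: -0.0693 × log₂(0.0693) = 0.2669
  p(0,2)=7/101: -0.0693 × log₂(0.0693) = 0.2669
  p(0,3)=11/101: -0.1089 × log₂(0.1089) = 0.3484
  p(1,0)=11/101: -0.1089 × log₂(0.1089) = 0.3484
  p(1,1)=2/101: -0.0198 × log₂(0.0198) = 0.1120
  p(1,2)=11/101: -0.1089 × log₂(0.1089) = 0.3484
  p(1,3)=1/101: -0.0099 × log₂(0.0099) = 0.0659
  p(2,0)=2/101: -0.0198 × log₂(0.0198) = 0.1120
  p(2,1)=8/101: -0.0792 × log₂(0.0792) = 0.2898
  p(2,2)=6/101: -0.0594 × log₂(0.0594) = 0.2420
  p(2,3)=1/101: -0.0099 × log₂(0.0099) = 0.0659
  p(3,0)=9/101: -0.0891 × log₂(0.0891) = 0.3108
  p(3,1)=9/101: -0.0891 × log₂(0.0891) = 0.3108
  p(3,2)=3/101: -0.0297 × log₂(0.0297) = 0.1507
  p(3,3)=6/101: -0.0594 × log₂(0.0594) = 0.2420
H(X,Y) = 3.7478 bits


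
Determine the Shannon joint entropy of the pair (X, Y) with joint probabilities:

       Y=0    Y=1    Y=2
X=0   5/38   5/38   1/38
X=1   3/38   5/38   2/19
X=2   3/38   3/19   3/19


H(X,Y) = -Σ p(x,y) log₂ p(x,y)
  p(0,0)=5/38: -0.1316 × log₂(0.1316) = 0.3850
  p(0,1)=5/38: -0.1316 × log₂(0.1316) = 0.3850
  p(0,2)=1/38: -0.0263 × log₂(0.0263) = 0.1381
  p(1,0)=3/38: -0.0789 × log₂(0.0789) = 0.2892
  p(1,1)=5/38: -0.1316 × log₂(0.1316) = 0.3850
  p(1,2)=2/19: -0.1053 × log₂(0.1053) = 0.3419
  p(2,0)=3/38: -0.0789 × log₂(0.0789) = 0.2892
  p(2,1)=3/19: -0.1579 × log₂(0.1579) = 0.4205
  p(2,2)=3/19: -0.1579 × log₂(0.1579) = 0.4205
H(X,Y) = 3.0543 bits


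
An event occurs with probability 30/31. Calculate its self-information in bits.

Information content I(x) = -log₂(p(x))
I = -log₂(30/31) = -log₂(0.9677)
I = 0.0473 bits


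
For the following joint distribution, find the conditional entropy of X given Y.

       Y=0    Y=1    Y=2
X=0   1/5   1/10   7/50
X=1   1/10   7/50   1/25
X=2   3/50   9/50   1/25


H(X|Y) = Σ_y p(y) H(X|Y=y)
  p(Y=0) = 9/25, H(X|Y=0) = 1.4153
  p(Y=1) = 21/50, H(X|Y=1) = 1.5452
  p(Y=2) = 11/50, H(X|Y=2) = 1.3093
H(X|Y) = 0.3600×1.4153 + 0.4200×1.5452 + 0.2200×1.3093 = 1.4465 bits


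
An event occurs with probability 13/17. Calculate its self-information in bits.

Information content I(x) = -log₂(p(x))
I = -log₂(13/17) = -log₂(0.7647)
I = 0.3870 bits


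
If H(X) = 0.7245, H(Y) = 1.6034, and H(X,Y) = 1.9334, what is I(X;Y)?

I(X;Y) = H(X) + H(Y) - H(X,Y)
I(X;Y) = 0.7245 + 1.6034 - 1.9334 = 0.3945 bits


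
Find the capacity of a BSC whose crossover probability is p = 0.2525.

For BSC with error probability p:
C = 1 - H(p) where H(p) is binary entropy
H(0.2525) = -0.2525 × log₂(0.2525) - 0.7475 × log₂(0.7475)
H(p) = 0.8152
C = 1 - 0.8152 = 0.1848 bits/use


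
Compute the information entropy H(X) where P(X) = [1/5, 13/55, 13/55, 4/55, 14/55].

H(X) = -Σ p(x) log₂ p(x)
  -1/5 × log₂(1/5) = 0.4644
  -13/55 × log₂(13/55) = 0.4919
  -13/55 × log₂(13/55) = 0.4919
  -4/55 × log₂(4/55) = 0.2750
  -14/55 × log₂(14/55) = 0.5025
H(X) = 2.2256 bits


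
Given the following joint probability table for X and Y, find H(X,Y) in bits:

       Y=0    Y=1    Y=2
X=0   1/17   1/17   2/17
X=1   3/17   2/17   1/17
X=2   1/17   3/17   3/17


H(X,Y) = -Σ p(x,y) log₂ p(x,y)
  p(0,0)=1/17: -0.0588 × log₂(0.0588) = 0.2404
  p(0,1)=1/17: -0.0588 × log₂(0.0588) = 0.2404
  p(0,2)=2/17: -0.1176 × log₂(0.1176) = 0.3632
  p(1,0)=3/17: -0.1765 × log₂(0.1765) = 0.4416
  p(1,1)=2/17: -0.1176 × log₂(0.1176) = 0.3632
  p(1,2)=1/17: -0.0588 × log₂(0.0588) = 0.2404
  p(2,0)=1/17: -0.0588 × log₂(0.0588) = 0.2404
  p(2,1)=3/17: -0.1765 × log₂(0.1765) = 0.4416
  p(2,2)=3/17: -0.1765 × log₂(0.1765) = 0.4416
H(X,Y) = 3.0131 bits


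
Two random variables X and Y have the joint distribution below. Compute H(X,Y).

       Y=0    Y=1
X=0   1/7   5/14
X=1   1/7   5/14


H(X,Y) = -Σ p(x,y) log₂ p(x,y)
  p(0,0)=1/7: -0.1429 × log₂(0.1429) = 0.4011
  p(0,1)=5/14: -0.3571 × log₂(0.3571) = 0.5305
  p(1,0)=1/7: -0.1429 × log₂(0.1429) = 0.4011
  p(1,1)=5/14: -0.3571 × log₂(0.3571) = 0.5305
H(X,Y) = 1.8631 bits


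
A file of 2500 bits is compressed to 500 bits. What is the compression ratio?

Compression ratio = Original / Compressed
= 2500 / 500 = 5.00:1


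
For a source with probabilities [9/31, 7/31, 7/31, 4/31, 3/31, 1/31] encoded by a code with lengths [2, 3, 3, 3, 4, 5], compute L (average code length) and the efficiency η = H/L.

Average length L = Σ p_i × l_i = 2.8710 bits
Entropy H = 2.3546 bits
Efficiency η = H/L × 100% = 82.01%


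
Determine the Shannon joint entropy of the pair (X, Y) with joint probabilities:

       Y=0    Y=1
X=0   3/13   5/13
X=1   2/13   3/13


H(X,Y) = -Σ p(x,y) log₂ p(x,y)
  p(0,0)=3/13: -0.2308 × log₂(0.2308) = 0.4882
  p(0,1)=5/13: -0.3846 × log₂(0.3846) = 0.5302
  p(1,0)=2/13: -0.1538 × log₂(0.1538) = 0.4155
  p(1,1)=3/13: -0.2308 × log₂(0.2308) = 0.4882
H(X,Y) = 1.9220 bits


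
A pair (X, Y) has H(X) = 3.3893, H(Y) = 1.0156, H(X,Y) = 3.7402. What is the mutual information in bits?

I(X;Y) = H(X) + H(Y) - H(X,Y)
I(X;Y) = 3.3893 + 1.0156 - 3.7402 = 0.6647 bits


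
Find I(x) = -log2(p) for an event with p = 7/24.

Information content I(x) = -log₂(p(x))
I = -log₂(7/24) = -log₂(0.2917)
I = 1.7776 bits


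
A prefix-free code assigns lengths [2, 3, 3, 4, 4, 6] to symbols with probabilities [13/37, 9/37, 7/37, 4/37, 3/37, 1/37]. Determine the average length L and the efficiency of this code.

Average length L = Σ p_i × l_i = 2.9189 bits
Entropy H = 2.2624 bits
Efficiency η = H/L × 100% = 77.51%


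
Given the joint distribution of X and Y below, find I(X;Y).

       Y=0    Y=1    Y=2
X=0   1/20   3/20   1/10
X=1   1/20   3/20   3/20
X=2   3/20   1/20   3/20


H(X) = 1.5813, H(Y) = 1.5589, H(X,Y) = 3.0332
I(X;Y) = H(X) + H(Y) - H(X,Y) = 0.1070 bits


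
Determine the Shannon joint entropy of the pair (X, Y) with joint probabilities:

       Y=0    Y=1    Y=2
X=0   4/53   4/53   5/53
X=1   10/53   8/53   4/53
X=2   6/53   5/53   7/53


H(X,Y) = -Σ p(x,y) log₂ p(x,y)
  p(0,0)=4/53: -0.0755 × log₂(0.0755) = 0.2814
  p(0,1)=4/53: -0.0755 × log₂(0.0755) = 0.2814
  p(0,2)=5/53: -0.0943 × log₂(0.0943) = 0.3213
  p(1,0)=10/53: -0.1887 × log₂(0.1887) = 0.4540
  p(1,1)=8/53: -0.1509 × log₂(0.1509) = 0.4118
  p(1,2)=4/53: -0.0755 × log₂(0.0755) = 0.2814
  p(2,0)=6/53: -0.1132 × log₂(0.1132) = 0.3558
  p(2,1)=5/53: -0.0943 × log₂(0.0943) = 0.3213
  p(2,2)=7/53: -0.1321 × log₂(0.1321) = 0.3857
H(X,Y) = 3.0940 bits


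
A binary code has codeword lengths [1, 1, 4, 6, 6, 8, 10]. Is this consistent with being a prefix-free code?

Kraft inequality: Σ 2^(-l_i) ≤ 1 for prefix-free code
Calculating: 2^(-1) + 2^(-1) + 2^(-4) + 2^(-6) + 2^(-6) + 2^(-8) + 2^(-10)
= 0.5 + 0.5 + 0.0625 + 0.015625 + 0.015625 + 0.00390625 + 0.0009765625
= 1.0986
Since 1.0986 > 1, prefix-free code does not exist


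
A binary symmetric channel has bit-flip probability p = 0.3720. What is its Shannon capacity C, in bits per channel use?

For BSC with error probability p:
C = 1 - H(p) where H(p) is binary entropy
H(0.3720) = -0.3720 × log₂(0.3720) - 0.6280 × log₂(0.6280)
H(p) = 0.9522
C = 1 - 0.9522 = 0.0478 bits/use


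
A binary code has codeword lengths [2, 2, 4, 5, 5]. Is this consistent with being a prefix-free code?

Kraft inequality: Σ 2^(-l_i) ≤ 1 for prefix-free code
Calculating: 2^(-2) + 2^(-2) + 2^(-4) + 2^(-5) + 2^(-5)
= 0.25 + 0.25 + 0.0625 + 0.03125 + 0.03125
= 0.6250
Since 0.6250 ≤ 1, prefix-free code exists


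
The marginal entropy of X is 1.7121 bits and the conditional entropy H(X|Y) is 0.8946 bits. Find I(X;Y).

I(X;Y) = H(X) - H(X|Y)
I(X;Y) = 1.7121 - 0.8946 = 0.8175 bits


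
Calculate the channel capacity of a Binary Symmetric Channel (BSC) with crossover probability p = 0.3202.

For BSC with error probability p:
C = 1 - H(p) where H(p) is binary entropy
H(0.3202) = -0.3202 × log₂(0.3202) - 0.6798 × log₂(0.6798)
H(p) = 0.9046
C = 1 - 0.9046 = 0.0954 bits/use


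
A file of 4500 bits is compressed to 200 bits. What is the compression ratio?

Compression ratio = Original / Compressed
= 4500 / 200 = 22.50:1


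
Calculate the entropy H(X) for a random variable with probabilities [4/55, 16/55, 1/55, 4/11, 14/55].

H(X) = -Σ p(x) log₂ p(x)
  -4/55 × log₂(4/55) = 0.2750
  -16/55 × log₂(16/55) = 0.5182
  -1/55 × log₂(1/55) = 0.1051
  -4/11 × log₂(4/11) = 0.5307
  -14/55 × log₂(14/55) = 0.5025
H(X) = 1.9315 bits


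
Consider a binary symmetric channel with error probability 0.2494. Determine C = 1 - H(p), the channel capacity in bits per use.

For BSC with error probability p:
C = 1 - H(p) where H(p) is binary entropy
H(0.2494) = -0.2494 × log₂(0.2494) - 0.7506 × log₂(0.7506)
H(p) = 0.8103
C = 1 - 0.8103 = 0.1897 bits/use


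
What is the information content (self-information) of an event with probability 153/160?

Information content I(x) = -log₂(p(x))
I = -log₂(153/160) = -log₂(0.9563)
I = 0.0645 bits


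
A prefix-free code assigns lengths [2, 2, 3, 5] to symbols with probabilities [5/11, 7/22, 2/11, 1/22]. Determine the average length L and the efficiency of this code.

Average length L = Σ p_i × l_i = 2.3182 bits
Entropy H = 1.6926 bits
Efficiency η = H/L × 100% = 73.01%
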